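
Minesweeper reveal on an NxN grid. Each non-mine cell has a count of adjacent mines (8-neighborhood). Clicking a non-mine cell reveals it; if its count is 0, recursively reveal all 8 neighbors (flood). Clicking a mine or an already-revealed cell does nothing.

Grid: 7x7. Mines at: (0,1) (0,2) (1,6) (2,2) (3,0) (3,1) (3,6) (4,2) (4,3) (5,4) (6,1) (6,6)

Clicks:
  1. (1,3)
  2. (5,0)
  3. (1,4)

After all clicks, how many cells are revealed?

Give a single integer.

Answer: 13

Derivation:
Click 1 (1,3) count=2: revealed 1 new [(1,3)] -> total=1
Click 2 (5,0) count=1: revealed 1 new [(5,0)] -> total=2
Click 3 (1,4) count=0: revealed 11 new [(0,3) (0,4) (0,5) (1,4) (1,5) (2,3) (2,4) (2,5) (3,3) (3,4) (3,5)] -> total=13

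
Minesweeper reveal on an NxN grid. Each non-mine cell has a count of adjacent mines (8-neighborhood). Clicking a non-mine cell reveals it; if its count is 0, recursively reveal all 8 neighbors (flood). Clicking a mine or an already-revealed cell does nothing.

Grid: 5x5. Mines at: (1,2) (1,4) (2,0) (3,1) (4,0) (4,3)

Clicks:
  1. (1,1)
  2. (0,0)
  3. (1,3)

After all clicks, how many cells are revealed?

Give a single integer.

Click 1 (1,1) count=2: revealed 1 new [(1,1)] -> total=1
Click 2 (0,0) count=0: revealed 3 new [(0,0) (0,1) (1,0)] -> total=4
Click 3 (1,3) count=2: revealed 1 new [(1,3)] -> total=5

Answer: 5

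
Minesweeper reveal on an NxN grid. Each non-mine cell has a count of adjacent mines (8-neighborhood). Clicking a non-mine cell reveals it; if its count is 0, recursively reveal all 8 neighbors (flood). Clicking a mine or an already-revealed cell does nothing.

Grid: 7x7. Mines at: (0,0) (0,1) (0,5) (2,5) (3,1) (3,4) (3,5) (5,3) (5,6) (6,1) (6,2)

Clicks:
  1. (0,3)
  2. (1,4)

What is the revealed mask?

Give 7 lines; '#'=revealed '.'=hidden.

Answer: ..###..
..###..
..###..
.......
.......
.......
.......

Derivation:
Click 1 (0,3) count=0: revealed 9 new [(0,2) (0,3) (0,4) (1,2) (1,3) (1,4) (2,2) (2,3) (2,4)] -> total=9
Click 2 (1,4) count=2: revealed 0 new [(none)] -> total=9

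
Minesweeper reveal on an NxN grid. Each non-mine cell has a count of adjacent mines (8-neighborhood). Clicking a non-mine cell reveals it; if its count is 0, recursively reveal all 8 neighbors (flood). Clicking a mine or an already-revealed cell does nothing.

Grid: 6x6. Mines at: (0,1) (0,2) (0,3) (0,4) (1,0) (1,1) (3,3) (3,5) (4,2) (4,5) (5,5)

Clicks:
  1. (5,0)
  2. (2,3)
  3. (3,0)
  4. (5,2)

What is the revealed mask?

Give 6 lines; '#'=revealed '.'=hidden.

Answer: ......
......
##.#..
##....
##....
###...

Derivation:
Click 1 (5,0) count=0: revealed 8 new [(2,0) (2,1) (3,0) (3,1) (4,0) (4,1) (5,0) (5,1)] -> total=8
Click 2 (2,3) count=1: revealed 1 new [(2,3)] -> total=9
Click 3 (3,0) count=0: revealed 0 new [(none)] -> total=9
Click 4 (5,2) count=1: revealed 1 new [(5,2)] -> total=10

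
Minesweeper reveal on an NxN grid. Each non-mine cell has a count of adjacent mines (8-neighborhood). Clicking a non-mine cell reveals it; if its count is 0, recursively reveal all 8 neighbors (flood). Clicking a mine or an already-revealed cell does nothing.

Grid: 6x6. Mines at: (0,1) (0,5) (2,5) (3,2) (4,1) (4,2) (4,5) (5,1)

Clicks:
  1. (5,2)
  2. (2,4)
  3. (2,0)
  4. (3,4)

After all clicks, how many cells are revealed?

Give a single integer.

Answer: 9

Derivation:
Click 1 (5,2) count=3: revealed 1 new [(5,2)] -> total=1
Click 2 (2,4) count=1: revealed 1 new [(2,4)] -> total=2
Click 3 (2,0) count=0: revealed 6 new [(1,0) (1,1) (2,0) (2,1) (3,0) (3,1)] -> total=8
Click 4 (3,4) count=2: revealed 1 new [(3,4)] -> total=9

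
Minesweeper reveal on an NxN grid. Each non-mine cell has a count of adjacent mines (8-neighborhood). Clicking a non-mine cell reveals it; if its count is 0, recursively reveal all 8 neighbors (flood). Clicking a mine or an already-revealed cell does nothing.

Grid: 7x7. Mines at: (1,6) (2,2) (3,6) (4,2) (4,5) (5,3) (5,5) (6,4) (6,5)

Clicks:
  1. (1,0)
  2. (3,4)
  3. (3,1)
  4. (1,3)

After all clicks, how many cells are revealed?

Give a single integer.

Answer: 30

Derivation:
Click 1 (1,0) count=0: revealed 30 new [(0,0) (0,1) (0,2) (0,3) (0,4) (0,5) (1,0) (1,1) (1,2) (1,3) (1,4) (1,5) (2,0) (2,1) (2,3) (2,4) (2,5) (3,0) (3,1) (3,3) (3,4) (3,5) (4,0) (4,1) (5,0) (5,1) (5,2) (6,0) (6,1) (6,2)] -> total=30
Click 2 (3,4) count=1: revealed 0 new [(none)] -> total=30
Click 3 (3,1) count=2: revealed 0 new [(none)] -> total=30
Click 4 (1,3) count=1: revealed 0 new [(none)] -> total=30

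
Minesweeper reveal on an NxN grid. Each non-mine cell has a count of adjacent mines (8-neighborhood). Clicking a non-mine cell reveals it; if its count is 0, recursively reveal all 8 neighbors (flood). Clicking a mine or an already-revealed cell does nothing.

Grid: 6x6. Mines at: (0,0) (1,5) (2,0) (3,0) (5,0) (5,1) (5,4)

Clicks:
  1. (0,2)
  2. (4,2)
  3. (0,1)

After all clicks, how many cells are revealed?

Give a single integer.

Click 1 (0,2) count=0: revealed 23 new [(0,1) (0,2) (0,3) (0,4) (1,1) (1,2) (1,3) (1,4) (2,1) (2,2) (2,3) (2,4) (2,5) (3,1) (3,2) (3,3) (3,4) (3,5) (4,1) (4,2) (4,3) (4,4) (4,5)] -> total=23
Click 2 (4,2) count=1: revealed 0 new [(none)] -> total=23
Click 3 (0,1) count=1: revealed 0 new [(none)] -> total=23

Answer: 23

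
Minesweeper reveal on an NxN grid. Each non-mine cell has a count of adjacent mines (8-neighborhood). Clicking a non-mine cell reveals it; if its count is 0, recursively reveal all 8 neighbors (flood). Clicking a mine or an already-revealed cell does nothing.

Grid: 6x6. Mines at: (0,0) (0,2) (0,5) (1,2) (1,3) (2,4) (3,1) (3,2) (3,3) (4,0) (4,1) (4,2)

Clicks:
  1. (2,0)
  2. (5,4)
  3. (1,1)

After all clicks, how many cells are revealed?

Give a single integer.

Answer: 10

Derivation:
Click 1 (2,0) count=1: revealed 1 new [(2,0)] -> total=1
Click 2 (5,4) count=0: revealed 8 new [(3,4) (3,5) (4,3) (4,4) (4,5) (5,3) (5,4) (5,5)] -> total=9
Click 3 (1,1) count=3: revealed 1 new [(1,1)] -> total=10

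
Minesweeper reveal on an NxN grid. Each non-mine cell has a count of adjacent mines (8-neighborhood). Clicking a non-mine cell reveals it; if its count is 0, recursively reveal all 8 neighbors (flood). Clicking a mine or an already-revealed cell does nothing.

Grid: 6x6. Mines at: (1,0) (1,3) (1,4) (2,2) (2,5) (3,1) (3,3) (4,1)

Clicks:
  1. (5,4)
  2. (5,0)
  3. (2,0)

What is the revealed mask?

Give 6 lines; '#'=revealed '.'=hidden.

Answer: ......
......
#.....
....##
..####
#.####

Derivation:
Click 1 (5,4) count=0: revealed 10 new [(3,4) (3,5) (4,2) (4,3) (4,4) (4,5) (5,2) (5,3) (5,4) (5,5)] -> total=10
Click 2 (5,0) count=1: revealed 1 new [(5,0)] -> total=11
Click 3 (2,0) count=2: revealed 1 new [(2,0)] -> total=12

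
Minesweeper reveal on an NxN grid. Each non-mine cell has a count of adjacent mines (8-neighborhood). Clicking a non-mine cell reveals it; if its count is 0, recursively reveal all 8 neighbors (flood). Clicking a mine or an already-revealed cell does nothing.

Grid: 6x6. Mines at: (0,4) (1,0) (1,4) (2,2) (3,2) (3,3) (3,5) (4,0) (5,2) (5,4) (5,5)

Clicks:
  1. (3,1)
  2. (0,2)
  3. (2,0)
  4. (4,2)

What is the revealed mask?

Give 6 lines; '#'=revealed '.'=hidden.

Answer: .###..
.###..
#.....
.#....
..#...
......

Derivation:
Click 1 (3,1) count=3: revealed 1 new [(3,1)] -> total=1
Click 2 (0,2) count=0: revealed 6 new [(0,1) (0,2) (0,3) (1,1) (1,2) (1,3)] -> total=7
Click 3 (2,0) count=1: revealed 1 new [(2,0)] -> total=8
Click 4 (4,2) count=3: revealed 1 new [(4,2)] -> total=9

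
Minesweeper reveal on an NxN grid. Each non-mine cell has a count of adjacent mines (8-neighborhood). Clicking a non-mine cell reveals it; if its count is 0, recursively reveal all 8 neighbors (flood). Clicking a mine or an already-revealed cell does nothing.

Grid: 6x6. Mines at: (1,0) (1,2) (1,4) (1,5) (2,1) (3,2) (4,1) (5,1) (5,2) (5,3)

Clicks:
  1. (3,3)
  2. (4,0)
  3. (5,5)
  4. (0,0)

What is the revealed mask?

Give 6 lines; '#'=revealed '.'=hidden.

Answer: #.....
......
...###
...###
#..###
....##

Derivation:
Click 1 (3,3) count=1: revealed 1 new [(3,3)] -> total=1
Click 2 (4,0) count=2: revealed 1 new [(4,0)] -> total=2
Click 3 (5,5) count=0: revealed 10 new [(2,3) (2,4) (2,5) (3,4) (3,5) (4,3) (4,4) (4,5) (5,4) (5,5)] -> total=12
Click 4 (0,0) count=1: revealed 1 new [(0,0)] -> total=13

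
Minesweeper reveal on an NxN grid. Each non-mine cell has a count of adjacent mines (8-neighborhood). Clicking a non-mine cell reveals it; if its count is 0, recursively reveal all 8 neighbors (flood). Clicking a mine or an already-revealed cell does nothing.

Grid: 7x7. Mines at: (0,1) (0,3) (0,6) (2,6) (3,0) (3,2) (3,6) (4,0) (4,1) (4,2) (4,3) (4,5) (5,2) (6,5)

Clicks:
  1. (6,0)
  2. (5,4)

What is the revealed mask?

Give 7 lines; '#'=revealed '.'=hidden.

Click 1 (6,0) count=0: revealed 4 new [(5,0) (5,1) (6,0) (6,1)] -> total=4
Click 2 (5,4) count=3: revealed 1 new [(5,4)] -> total=5

Answer: .......
.......
.......
.......
.......
##..#..
##.....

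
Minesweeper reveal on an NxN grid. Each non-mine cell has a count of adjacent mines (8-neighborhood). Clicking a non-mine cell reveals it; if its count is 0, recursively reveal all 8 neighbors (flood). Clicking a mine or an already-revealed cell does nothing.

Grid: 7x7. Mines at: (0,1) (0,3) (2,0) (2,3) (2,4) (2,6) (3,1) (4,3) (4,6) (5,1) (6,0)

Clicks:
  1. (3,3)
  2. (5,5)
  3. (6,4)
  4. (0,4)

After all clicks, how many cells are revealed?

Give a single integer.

Answer: 12

Derivation:
Click 1 (3,3) count=3: revealed 1 new [(3,3)] -> total=1
Click 2 (5,5) count=1: revealed 1 new [(5,5)] -> total=2
Click 3 (6,4) count=0: revealed 9 new [(5,2) (5,3) (5,4) (5,6) (6,2) (6,3) (6,4) (6,5) (6,6)] -> total=11
Click 4 (0,4) count=1: revealed 1 new [(0,4)] -> total=12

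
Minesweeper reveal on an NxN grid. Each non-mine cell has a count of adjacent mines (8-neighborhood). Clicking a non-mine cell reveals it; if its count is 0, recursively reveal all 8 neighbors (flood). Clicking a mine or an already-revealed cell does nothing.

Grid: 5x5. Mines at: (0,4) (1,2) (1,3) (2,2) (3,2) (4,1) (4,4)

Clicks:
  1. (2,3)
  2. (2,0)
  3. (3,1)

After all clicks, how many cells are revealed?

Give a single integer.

Click 1 (2,3) count=4: revealed 1 new [(2,3)] -> total=1
Click 2 (2,0) count=0: revealed 8 new [(0,0) (0,1) (1,0) (1,1) (2,0) (2,1) (3,0) (3,1)] -> total=9
Click 3 (3,1) count=3: revealed 0 new [(none)] -> total=9

Answer: 9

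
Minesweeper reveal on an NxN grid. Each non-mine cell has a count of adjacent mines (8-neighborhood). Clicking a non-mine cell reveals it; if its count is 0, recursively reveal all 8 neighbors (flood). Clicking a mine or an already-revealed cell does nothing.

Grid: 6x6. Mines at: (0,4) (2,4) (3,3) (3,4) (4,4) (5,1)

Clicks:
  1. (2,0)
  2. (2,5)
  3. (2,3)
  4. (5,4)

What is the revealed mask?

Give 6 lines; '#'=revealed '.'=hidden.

Answer: ####..
####..
####.#
###...
###...
....#.

Derivation:
Click 1 (2,0) count=0: revealed 18 new [(0,0) (0,1) (0,2) (0,3) (1,0) (1,1) (1,2) (1,3) (2,0) (2,1) (2,2) (2,3) (3,0) (3,1) (3,2) (4,0) (4,1) (4,2)] -> total=18
Click 2 (2,5) count=2: revealed 1 new [(2,5)] -> total=19
Click 3 (2,3) count=3: revealed 0 new [(none)] -> total=19
Click 4 (5,4) count=1: revealed 1 new [(5,4)] -> total=20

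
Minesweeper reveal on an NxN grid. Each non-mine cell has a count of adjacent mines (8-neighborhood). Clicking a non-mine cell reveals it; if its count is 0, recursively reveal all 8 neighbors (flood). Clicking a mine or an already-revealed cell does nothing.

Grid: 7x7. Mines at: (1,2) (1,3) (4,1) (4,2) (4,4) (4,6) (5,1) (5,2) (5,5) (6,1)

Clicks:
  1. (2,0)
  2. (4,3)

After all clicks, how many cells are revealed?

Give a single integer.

Click 1 (2,0) count=0: revealed 8 new [(0,0) (0,1) (1,0) (1,1) (2,0) (2,1) (3,0) (3,1)] -> total=8
Click 2 (4,3) count=3: revealed 1 new [(4,3)] -> total=9

Answer: 9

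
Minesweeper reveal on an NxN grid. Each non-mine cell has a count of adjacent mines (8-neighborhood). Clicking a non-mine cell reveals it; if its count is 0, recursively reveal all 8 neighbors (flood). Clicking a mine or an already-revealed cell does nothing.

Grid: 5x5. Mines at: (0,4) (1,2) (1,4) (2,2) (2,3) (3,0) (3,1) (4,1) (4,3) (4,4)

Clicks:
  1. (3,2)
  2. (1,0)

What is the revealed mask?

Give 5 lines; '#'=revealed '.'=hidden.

Click 1 (3,2) count=5: revealed 1 new [(3,2)] -> total=1
Click 2 (1,0) count=0: revealed 6 new [(0,0) (0,1) (1,0) (1,1) (2,0) (2,1)] -> total=7

Answer: ##...
##...
##...
..#..
.....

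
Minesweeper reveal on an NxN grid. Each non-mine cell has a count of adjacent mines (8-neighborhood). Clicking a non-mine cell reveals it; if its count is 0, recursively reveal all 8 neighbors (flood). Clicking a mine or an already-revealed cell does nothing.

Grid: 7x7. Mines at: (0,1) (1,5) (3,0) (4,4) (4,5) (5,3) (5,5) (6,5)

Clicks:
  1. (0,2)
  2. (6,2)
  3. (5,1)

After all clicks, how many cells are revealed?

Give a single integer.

Click 1 (0,2) count=1: revealed 1 new [(0,2)] -> total=1
Click 2 (6,2) count=1: revealed 1 new [(6,2)] -> total=2
Click 3 (5,1) count=0: revealed 8 new [(4,0) (4,1) (4,2) (5,0) (5,1) (5,2) (6,0) (6,1)] -> total=10

Answer: 10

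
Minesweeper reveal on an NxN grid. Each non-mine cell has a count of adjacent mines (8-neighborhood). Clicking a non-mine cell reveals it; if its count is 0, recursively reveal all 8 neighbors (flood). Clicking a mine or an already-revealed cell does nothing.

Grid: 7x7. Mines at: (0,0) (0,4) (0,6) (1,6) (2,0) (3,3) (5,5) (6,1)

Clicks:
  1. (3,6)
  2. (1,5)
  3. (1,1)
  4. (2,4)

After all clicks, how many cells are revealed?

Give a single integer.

Answer: 11

Derivation:
Click 1 (3,6) count=0: revealed 9 new [(2,4) (2,5) (2,6) (3,4) (3,5) (3,6) (4,4) (4,5) (4,6)] -> total=9
Click 2 (1,5) count=3: revealed 1 new [(1,5)] -> total=10
Click 3 (1,1) count=2: revealed 1 new [(1,1)] -> total=11
Click 4 (2,4) count=1: revealed 0 new [(none)] -> total=11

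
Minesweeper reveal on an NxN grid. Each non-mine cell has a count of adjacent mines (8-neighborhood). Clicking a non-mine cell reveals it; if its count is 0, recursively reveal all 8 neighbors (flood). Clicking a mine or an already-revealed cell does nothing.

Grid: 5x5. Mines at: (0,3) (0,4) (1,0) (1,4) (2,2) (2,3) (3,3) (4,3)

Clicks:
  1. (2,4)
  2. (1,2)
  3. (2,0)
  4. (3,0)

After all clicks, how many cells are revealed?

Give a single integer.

Answer: 10

Derivation:
Click 1 (2,4) count=3: revealed 1 new [(2,4)] -> total=1
Click 2 (1,2) count=3: revealed 1 new [(1,2)] -> total=2
Click 3 (2,0) count=1: revealed 1 new [(2,0)] -> total=3
Click 4 (3,0) count=0: revealed 7 new [(2,1) (3,0) (3,1) (3,2) (4,0) (4,1) (4,2)] -> total=10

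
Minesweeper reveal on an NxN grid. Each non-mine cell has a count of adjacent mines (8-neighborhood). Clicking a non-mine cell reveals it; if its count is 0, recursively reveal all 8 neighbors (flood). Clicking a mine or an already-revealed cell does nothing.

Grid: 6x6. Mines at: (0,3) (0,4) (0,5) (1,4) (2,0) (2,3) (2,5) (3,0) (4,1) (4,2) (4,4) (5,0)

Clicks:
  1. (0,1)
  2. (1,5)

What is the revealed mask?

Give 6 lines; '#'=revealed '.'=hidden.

Answer: ###...
###..#
......
......
......
......

Derivation:
Click 1 (0,1) count=0: revealed 6 new [(0,0) (0,1) (0,2) (1,0) (1,1) (1,2)] -> total=6
Click 2 (1,5) count=4: revealed 1 new [(1,5)] -> total=7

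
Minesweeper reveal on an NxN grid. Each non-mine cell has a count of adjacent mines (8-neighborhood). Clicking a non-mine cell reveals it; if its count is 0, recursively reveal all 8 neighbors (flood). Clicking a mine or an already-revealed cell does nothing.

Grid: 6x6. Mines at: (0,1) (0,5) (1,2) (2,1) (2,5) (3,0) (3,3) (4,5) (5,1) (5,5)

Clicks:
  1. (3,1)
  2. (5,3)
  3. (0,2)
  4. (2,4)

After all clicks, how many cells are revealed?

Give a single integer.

Click 1 (3,1) count=2: revealed 1 new [(3,1)] -> total=1
Click 2 (5,3) count=0: revealed 6 new [(4,2) (4,3) (4,4) (5,2) (5,3) (5,4)] -> total=7
Click 3 (0,2) count=2: revealed 1 new [(0,2)] -> total=8
Click 4 (2,4) count=2: revealed 1 new [(2,4)] -> total=9

Answer: 9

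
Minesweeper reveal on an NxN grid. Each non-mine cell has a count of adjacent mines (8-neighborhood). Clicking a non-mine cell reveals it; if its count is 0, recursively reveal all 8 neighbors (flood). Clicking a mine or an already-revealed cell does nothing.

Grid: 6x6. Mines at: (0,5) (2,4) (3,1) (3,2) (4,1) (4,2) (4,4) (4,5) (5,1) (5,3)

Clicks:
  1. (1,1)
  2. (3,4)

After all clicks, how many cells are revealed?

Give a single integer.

Click 1 (1,1) count=0: revealed 14 new [(0,0) (0,1) (0,2) (0,3) (0,4) (1,0) (1,1) (1,2) (1,3) (1,4) (2,0) (2,1) (2,2) (2,3)] -> total=14
Click 2 (3,4) count=3: revealed 1 new [(3,4)] -> total=15

Answer: 15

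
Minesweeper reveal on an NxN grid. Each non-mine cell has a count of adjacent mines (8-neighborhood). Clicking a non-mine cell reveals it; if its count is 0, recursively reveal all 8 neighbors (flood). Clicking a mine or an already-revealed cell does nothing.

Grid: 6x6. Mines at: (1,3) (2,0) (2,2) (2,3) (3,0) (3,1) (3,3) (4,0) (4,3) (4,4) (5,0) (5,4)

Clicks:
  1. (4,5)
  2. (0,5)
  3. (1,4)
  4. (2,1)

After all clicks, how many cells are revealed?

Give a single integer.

Answer: 10

Derivation:
Click 1 (4,5) count=2: revealed 1 new [(4,5)] -> total=1
Click 2 (0,5) count=0: revealed 8 new [(0,4) (0,5) (1,4) (1,5) (2,4) (2,5) (3,4) (3,5)] -> total=9
Click 3 (1,4) count=2: revealed 0 new [(none)] -> total=9
Click 4 (2,1) count=4: revealed 1 new [(2,1)] -> total=10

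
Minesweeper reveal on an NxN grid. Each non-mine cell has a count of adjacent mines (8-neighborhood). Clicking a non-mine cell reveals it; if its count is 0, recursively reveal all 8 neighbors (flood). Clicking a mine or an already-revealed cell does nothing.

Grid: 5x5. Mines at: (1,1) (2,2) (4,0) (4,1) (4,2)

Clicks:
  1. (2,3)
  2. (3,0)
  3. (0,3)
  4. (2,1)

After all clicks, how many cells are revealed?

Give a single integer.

Click 1 (2,3) count=1: revealed 1 new [(2,3)] -> total=1
Click 2 (3,0) count=2: revealed 1 new [(3,0)] -> total=2
Click 3 (0,3) count=0: revealed 11 new [(0,2) (0,3) (0,4) (1,2) (1,3) (1,4) (2,4) (3,3) (3,4) (4,3) (4,4)] -> total=13
Click 4 (2,1) count=2: revealed 1 new [(2,1)] -> total=14

Answer: 14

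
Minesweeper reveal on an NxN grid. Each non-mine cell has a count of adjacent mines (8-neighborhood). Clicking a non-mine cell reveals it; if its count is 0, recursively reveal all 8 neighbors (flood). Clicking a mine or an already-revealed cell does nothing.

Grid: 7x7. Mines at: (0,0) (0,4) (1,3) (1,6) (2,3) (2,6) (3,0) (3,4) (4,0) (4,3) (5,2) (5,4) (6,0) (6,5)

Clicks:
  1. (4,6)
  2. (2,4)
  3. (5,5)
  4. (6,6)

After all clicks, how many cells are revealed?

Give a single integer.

Click 1 (4,6) count=0: revealed 6 new [(3,5) (3,6) (4,5) (4,6) (5,5) (5,6)] -> total=6
Click 2 (2,4) count=3: revealed 1 new [(2,4)] -> total=7
Click 3 (5,5) count=2: revealed 0 new [(none)] -> total=7
Click 4 (6,6) count=1: revealed 1 new [(6,6)] -> total=8

Answer: 8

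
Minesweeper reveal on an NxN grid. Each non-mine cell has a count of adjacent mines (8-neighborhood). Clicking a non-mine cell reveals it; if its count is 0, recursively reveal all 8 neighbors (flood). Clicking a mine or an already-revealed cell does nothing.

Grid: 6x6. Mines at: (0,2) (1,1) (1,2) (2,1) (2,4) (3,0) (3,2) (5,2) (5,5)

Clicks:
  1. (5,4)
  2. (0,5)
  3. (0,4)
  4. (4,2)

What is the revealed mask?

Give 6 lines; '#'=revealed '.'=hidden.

Click 1 (5,4) count=1: revealed 1 new [(5,4)] -> total=1
Click 2 (0,5) count=0: revealed 6 new [(0,3) (0,4) (0,5) (1,3) (1,4) (1,5)] -> total=7
Click 3 (0,4) count=0: revealed 0 new [(none)] -> total=7
Click 4 (4,2) count=2: revealed 1 new [(4,2)] -> total=8

Answer: ...###
...###
......
......
..#...
....#.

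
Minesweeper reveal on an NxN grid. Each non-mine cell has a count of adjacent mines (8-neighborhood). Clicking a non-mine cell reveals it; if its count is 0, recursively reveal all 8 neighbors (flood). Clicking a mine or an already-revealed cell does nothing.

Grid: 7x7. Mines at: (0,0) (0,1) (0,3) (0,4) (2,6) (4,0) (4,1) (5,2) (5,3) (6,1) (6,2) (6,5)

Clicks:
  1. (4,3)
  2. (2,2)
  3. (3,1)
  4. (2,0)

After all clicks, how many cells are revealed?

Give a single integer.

Answer: 27

Derivation:
Click 1 (4,3) count=2: revealed 1 new [(4,3)] -> total=1
Click 2 (2,2) count=0: revealed 26 new [(1,0) (1,1) (1,2) (1,3) (1,4) (1,5) (2,0) (2,1) (2,2) (2,3) (2,4) (2,5) (3,0) (3,1) (3,2) (3,3) (3,4) (3,5) (3,6) (4,2) (4,4) (4,5) (4,6) (5,4) (5,5) (5,6)] -> total=27
Click 3 (3,1) count=2: revealed 0 new [(none)] -> total=27
Click 4 (2,0) count=0: revealed 0 new [(none)] -> total=27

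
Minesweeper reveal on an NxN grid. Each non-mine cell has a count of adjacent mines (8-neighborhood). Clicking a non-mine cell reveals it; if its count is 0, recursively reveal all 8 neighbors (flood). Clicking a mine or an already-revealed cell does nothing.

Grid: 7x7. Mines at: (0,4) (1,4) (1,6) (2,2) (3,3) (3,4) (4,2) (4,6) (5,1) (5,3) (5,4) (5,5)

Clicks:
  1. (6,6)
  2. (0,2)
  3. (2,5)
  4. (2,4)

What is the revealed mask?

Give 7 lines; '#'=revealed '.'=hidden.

Answer: ####...
####...
##..##.
##.....
##.....
.......
......#

Derivation:
Click 1 (6,6) count=1: revealed 1 new [(6,6)] -> total=1
Click 2 (0,2) count=0: revealed 14 new [(0,0) (0,1) (0,2) (0,3) (1,0) (1,1) (1,2) (1,3) (2,0) (2,1) (3,0) (3,1) (4,0) (4,1)] -> total=15
Click 3 (2,5) count=3: revealed 1 new [(2,5)] -> total=16
Click 4 (2,4) count=3: revealed 1 new [(2,4)] -> total=17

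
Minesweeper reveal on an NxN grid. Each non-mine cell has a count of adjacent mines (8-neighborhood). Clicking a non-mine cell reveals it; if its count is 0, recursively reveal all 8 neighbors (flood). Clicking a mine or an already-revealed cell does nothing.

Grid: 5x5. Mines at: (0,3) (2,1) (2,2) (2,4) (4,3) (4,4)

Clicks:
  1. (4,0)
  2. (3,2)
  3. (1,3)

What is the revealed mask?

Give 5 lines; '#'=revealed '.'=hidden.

Answer: .....
...#.
.....
###..
###..

Derivation:
Click 1 (4,0) count=0: revealed 6 new [(3,0) (3,1) (3,2) (4,0) (4,1) (4,2)] -> total=6
Click 2 (3,2) count=3: revealed 0 new [(none)] -> total=6
Click 3 (1,3) count=3: revealed 1 new [(1,3)] -> total=7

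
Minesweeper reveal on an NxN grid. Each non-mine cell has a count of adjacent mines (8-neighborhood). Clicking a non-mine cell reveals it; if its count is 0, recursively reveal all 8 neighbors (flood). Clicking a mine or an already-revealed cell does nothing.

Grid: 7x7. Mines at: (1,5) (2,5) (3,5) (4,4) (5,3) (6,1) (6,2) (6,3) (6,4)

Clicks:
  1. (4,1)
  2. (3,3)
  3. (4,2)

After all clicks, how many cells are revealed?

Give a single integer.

Click 1 (4,1) count=0: revealed 27 new [(0,0) (0,1) (0,2) (0,3) (0,4) (1,0) (1,1) (1,2) (1,3) (1,4) (2,0) (2,1) (2,2) (2,3) (2,4) (3,0) (3,1) (3,2) (3,3) (3,4) (4,0) (4,1) (4,2) (4,3) (5,0) (5,1) (5,2)] -> total=27
Click 2 (3,3) count=1: revealed 0 new [(none)] -> total=27
Click 3 (4,2) count=1: revealed 0 new [(none)] -> total=27

Answer: 27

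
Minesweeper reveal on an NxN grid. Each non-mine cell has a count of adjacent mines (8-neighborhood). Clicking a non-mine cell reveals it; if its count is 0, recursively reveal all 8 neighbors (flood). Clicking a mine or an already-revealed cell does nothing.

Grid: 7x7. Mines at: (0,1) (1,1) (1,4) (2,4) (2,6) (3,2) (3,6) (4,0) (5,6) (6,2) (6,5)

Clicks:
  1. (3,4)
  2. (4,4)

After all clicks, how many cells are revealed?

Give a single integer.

Click 1 (3,4) count=1: revealed 1 new [(3,4)] -> total=1
Click 2 (4,4) count=0: revealed 8 new [(3,3) (3,5) (4,3) (4,4) (4,5) (5,3) (5,4) (5,5)] -> total=9

Answer: 9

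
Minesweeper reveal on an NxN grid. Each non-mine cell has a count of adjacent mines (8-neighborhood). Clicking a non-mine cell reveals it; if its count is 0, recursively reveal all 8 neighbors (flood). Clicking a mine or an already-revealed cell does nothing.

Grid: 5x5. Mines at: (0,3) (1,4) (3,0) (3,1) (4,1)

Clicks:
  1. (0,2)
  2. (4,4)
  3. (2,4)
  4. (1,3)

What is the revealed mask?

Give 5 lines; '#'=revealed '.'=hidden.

Click 1 (0,2) count=1: revealed 1 new [(0,2)] -> total=1
Click 2 (4,4) count=0: revealed 9 new [(2,2) (2,3) (2,4) (3,2) (3,3) (3,4) (4,2) (4,3) (4,4)] -> total=10
Click 3 (2,4) count=1: revealed 0 new [(none)] -> total=10
Click 4 (1,3) count=2: revealed 1 new [(1,3)] -> total=11

Answer: ..#..
...#.
..###
..###
..###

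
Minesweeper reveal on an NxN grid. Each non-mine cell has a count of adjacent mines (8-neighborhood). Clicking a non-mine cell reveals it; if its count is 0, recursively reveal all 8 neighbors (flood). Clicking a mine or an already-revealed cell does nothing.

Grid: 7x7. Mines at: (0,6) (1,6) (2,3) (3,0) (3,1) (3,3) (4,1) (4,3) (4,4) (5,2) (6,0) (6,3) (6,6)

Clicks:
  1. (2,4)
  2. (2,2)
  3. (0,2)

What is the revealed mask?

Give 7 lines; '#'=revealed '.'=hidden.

Answer: ######.
######.
###.#..
.......
.......
.......
.......

Derivation:
Click 1 (2,4) count=2: revealed 1 new [(2,4)] -> total=1
Click 2 (2,2) count=3: revealed 1 new [(2,2)] -> total=2
Click 3 (0,2) count=0: revealed 14 new [(0,0) (0,1) (0,2) (0,3) (0,4) (0,5) (1,0) (1,1) (1,2) (1,3) (1,4) (1,5) (2,0) (2,1)] -> total=16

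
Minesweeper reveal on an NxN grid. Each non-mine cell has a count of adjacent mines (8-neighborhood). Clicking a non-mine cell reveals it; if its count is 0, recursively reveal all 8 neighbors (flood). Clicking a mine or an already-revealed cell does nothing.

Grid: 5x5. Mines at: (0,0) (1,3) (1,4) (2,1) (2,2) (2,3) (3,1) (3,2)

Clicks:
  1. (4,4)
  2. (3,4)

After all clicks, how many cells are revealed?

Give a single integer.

Click 1 (4,4) count=0: revealed 4 new [(3,3) (3,4) (4,3) (4,4)] -> total=4
Click 2 (3,4) count=1: revealed 0 new [(none)] -> total=4

Answer: 4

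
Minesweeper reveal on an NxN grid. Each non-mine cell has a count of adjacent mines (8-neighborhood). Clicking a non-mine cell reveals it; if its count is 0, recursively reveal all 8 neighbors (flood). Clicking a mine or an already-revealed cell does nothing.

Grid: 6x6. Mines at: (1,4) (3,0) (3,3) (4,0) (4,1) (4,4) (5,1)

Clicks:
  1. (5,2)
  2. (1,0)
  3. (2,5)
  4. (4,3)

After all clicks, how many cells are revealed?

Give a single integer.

Answer: 15

Derivation:
Click 1 (5,2) count=2: revealed 1 new [(5,2)] -> total=1
Click 2 (1,0) count=0: revealed 12 new [(0,0) (0,1) (0,2) (0,3) (1,0) (1,1) (1,2) (1,3) (2,0) (2,1) (2,2) (2,3)] -> total=13
Click 3 (2,5) count=1: revealed 1 new [(2,5)] -> total=14
Click 4 (4,3) count=2: revealed 1 new [(4,3)] -> total=15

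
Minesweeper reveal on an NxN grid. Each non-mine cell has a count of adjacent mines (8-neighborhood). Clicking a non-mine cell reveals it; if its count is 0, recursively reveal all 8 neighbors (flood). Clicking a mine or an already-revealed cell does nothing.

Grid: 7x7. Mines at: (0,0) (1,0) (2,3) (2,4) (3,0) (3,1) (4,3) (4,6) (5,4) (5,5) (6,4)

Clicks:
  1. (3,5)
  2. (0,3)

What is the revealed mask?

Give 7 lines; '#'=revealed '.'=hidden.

Click 1 (3,5) count=2: revealed 1 new [(3,5)] -> total=1
Click 2 (0,3) count=0: revealed 15 new [(0,1) (0,2) (0,3) (0,4) (0,5) (0,6) (1,1) (1,2) (1,3) (1,4) (1,5) (1,6) (2,5) (2,6) (3,6)] -> total=16

Answer: .######
.######
.....##
.....##
.......
.......
.......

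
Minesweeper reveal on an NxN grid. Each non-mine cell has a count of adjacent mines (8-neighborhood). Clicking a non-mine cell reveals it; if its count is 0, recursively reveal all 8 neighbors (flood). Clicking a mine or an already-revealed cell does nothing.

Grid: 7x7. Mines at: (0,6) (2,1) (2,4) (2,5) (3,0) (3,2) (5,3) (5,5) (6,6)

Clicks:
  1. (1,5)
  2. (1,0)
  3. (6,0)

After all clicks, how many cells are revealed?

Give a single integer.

Click 1 (1,5) count=3: revealed 1 new [(1,5)] -> total=1
Click 2 (1,0) count=1: revealed 1 new [(1,0)] -> total=2
Click 3 (6,0) count=0: revealed 9 new [(4,0) (4,1) (4,2) (5,0) (5,1) (5,2) (6,0) (6,1) (6,2)] -> total=11

Answer: 11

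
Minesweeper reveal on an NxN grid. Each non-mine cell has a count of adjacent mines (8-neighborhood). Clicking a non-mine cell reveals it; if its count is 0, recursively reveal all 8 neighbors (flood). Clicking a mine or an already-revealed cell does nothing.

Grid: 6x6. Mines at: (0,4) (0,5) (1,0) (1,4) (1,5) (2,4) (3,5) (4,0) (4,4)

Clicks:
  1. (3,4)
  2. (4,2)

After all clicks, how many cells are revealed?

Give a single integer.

Answer: 19

Derivation:
Click 1 (3,4) count=3: revealed 1 new [(3,4)] -> total=1
Click 2 (4,2) count=0: revealed 18 new [(0,1) (0,2) (0,3) (1,1) (1,2) (1,3) (2,1) (2,2) (2,3) (3,1) (3,2) (3,3) (4,1) (4,2) (4,3) (5,1) (5,2) (5,3)] -> total=19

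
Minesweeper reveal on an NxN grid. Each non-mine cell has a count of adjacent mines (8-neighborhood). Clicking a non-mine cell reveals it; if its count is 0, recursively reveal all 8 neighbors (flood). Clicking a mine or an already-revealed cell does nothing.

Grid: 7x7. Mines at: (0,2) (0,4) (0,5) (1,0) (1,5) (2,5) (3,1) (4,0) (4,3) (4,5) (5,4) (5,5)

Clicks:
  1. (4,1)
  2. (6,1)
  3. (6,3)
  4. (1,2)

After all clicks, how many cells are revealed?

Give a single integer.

Answer: 10

Derivation:
Click 1 (4,1) count=2: revealed 1 new [(4,1)] -> total=1
Click 2 (6,1) count=0: revealed 8 new [(5,0) (5,1) (5,2) (5,3) (6,0) (6,1) (6,2) (6,3)] -> total=9
Click 3 (6,3) count=1: revealed 0 new [(none)] -> total=9
Click 4 (1,2) count=1: revealed 1 new [(1,2)] -> total=10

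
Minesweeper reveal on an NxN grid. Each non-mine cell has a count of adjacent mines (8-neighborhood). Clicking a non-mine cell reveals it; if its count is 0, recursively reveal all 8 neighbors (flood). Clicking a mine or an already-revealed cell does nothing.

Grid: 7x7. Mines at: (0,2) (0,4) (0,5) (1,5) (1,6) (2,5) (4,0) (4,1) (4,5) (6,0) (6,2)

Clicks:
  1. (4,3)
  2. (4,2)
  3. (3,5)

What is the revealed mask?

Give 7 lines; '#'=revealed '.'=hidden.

Click 1 (4,3) count=0: revealed 23 new [(0,0) (0,1) (1,0) (1,1) (1,2) (1,3) (1,4) (2,0) (2,1) (2,2) (2,3) (2,4) (3,0) (3,1) (3,2) (3,3) (3,4) (4,2) (4,3) (4,4) (5,2) (5,3) (5,4)] -> total=23
Click 2 (4,2) count=1: revealed 0 new [(none)] -> total=23
Click 3 (3,5) count=2: revealed 1 new [(3,5)] -> total=24

Answer: ##.....
#####..
#####..
######.
..###..
..###..
.......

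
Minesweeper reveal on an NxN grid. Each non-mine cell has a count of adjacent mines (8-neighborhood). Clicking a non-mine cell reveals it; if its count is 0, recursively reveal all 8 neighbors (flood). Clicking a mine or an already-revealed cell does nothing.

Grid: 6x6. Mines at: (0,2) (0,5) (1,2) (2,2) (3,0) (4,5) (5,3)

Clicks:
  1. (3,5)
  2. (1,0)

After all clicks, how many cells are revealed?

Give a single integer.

Answer: 7

Derivation:
Click 1 (3,5) count=1: revealed 1 new [(3,5)] -> total=1
Click 2 (1,0) count=0: revealed 6 new [(0,0) (0,1) (1,0) (1,1) (2,0) (2,1)] -> total=7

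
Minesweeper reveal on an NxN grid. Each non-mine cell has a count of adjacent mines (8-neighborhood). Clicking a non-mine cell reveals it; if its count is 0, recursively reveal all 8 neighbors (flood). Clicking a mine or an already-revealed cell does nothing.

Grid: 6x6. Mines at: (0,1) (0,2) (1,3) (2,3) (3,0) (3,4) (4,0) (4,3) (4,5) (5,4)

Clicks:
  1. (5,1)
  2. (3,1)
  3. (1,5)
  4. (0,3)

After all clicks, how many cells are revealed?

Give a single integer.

Answer: 9

Derivation:
Click 1 (5,1) count=1: revealed 1 new [(5,1)] -> total=1
Click 2 (3,1) count=2: revealed 1 new [(3,1)] -> total=2
Click 3 (1,5) count=0: revealed 6 new [(0,4) (0,5) (1,4) (1,5) (2,4) (2,5)] -> total=8
Click 4 (0,3) count=2: revealed 1 new [(0,3)] -> total=9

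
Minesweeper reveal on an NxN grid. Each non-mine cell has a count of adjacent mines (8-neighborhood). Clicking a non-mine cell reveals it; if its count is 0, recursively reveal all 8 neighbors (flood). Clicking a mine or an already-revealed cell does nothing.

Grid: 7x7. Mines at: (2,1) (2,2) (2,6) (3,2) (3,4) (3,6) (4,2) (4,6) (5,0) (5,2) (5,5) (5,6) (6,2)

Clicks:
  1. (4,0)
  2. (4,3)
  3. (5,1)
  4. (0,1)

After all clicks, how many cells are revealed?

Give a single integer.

Click 1 (4,0) count=1: revealed 1 new [(4,0)] -> total=1
Click 2 (4,3) count=4: revealed 1 new [(4,3)] -> total=2
Click 3 (5,1) count=4: revealed 1 new [(5,1)] -> total=3
Click 4 (0,1) count=0: revealed 17 new [(0,0) (0,1) (0,2) (0,3) (0,4) (0,5) (0,6) (1,0) (1,1) (1,2) (1,3) (1,4) (1,5) (1,6) (2,3) (2,4) (2,5)] -> total=20

Answer: 20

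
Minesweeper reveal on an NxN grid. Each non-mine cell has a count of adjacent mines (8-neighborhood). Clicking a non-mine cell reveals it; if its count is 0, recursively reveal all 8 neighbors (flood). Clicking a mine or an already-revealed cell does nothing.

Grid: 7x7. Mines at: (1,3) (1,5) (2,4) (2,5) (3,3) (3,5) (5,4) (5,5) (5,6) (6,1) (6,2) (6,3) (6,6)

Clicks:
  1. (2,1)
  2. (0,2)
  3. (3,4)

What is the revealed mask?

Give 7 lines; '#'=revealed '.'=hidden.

Answer: ###....
###....
###....
###.#..
###....
###....
.......

Derivation:
Click 1 (2,1) count=0: revealed 18 new [(0,0) (0,1) (0,2) (1,0) (1,1) (1,2) (2,0) (2,1) (2,2) (3,0) (3,1) (3,2) (4,0) (4,1) (4,2) (5,0) (5,1) (5,2)] -> total=18
Click 2 (0,2) count=1: revealed 0 new [(none)] -> total=18
Click 3 (3,4) count=4: revealed 1 new [(3,4)] -> total=19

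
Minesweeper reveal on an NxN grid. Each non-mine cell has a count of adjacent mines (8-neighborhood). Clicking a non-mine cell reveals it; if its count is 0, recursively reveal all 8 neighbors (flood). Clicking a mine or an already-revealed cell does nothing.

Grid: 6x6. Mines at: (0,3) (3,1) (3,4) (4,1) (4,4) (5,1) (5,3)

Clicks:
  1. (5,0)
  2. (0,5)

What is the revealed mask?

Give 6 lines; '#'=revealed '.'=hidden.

Click 1 (5,0) count=2: revealed 1 new [(5,0)] -> total=1
Click 2 (0,5) count=0: revealed 6 new [(0,4) (0,5) (1,4) (1,5) (2,4) (2,5)] -> total=7

Answer: ....##
....##
....##
......
......
#.....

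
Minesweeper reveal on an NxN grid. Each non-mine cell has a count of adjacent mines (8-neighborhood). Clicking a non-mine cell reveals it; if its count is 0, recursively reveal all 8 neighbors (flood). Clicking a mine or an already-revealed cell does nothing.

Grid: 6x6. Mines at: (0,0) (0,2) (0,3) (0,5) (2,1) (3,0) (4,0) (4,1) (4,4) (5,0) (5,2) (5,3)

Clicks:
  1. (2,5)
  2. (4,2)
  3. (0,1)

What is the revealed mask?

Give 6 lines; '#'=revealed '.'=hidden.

Answer: .#....
..####
..####
..####
..#...
......

Derivation:
Click 1 (2,5) count=0: revealed 12 new [(1,2) (1,3) (1,4) (1,5) (2,2) (2,3) (2,4) (2,5) (3,2) (3,3) (3,4) (3,5)] -> total=12
Click 2 (4,2) count=3: revealed 1 new [(4,2)] -> total=13
Click 3 (0,1) count=2: revealed 1 new [(0,1)] -> total=14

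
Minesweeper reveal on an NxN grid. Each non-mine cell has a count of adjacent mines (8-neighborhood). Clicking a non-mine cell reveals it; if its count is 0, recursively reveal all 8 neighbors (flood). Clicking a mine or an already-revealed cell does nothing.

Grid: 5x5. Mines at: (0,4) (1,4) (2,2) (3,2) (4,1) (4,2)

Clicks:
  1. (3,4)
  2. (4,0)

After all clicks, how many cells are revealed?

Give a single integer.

Click 1 (3,4) count=0: revealed 6 new [(2,3) (2,4) (3,3) (3,4) (4,3) (4,4)] -> total=6
Click 2 (4,0) count=1: revealed 1 new [(4,0)] -> total=7

Answer: 7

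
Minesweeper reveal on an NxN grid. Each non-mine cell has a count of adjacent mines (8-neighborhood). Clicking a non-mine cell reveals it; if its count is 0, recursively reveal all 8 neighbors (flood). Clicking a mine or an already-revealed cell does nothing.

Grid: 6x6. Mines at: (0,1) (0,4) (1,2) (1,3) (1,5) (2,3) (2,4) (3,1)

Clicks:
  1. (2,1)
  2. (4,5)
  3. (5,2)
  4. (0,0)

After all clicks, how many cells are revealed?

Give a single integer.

Answer: 18

Derivation:
Click 1 (2,1) count=2: revealed 1 new [(2,1)] -> total=1
Click 2 (4,5) count=0: revealed 16 new [(3,2) (3,3) (3,4) (3,5) (4,0) (4,1) (4,2) (4,3) (4,4) (4,5) (5,0) (5,1) (5,2) (5,3) (5,4) (5,5)] -> total=17
Click 3 (5,2) count=0: revealed 0 new [(none)] -> total=17
Click 4 (0,0) count=1: revealed 1 new [(0,0)] -> total=18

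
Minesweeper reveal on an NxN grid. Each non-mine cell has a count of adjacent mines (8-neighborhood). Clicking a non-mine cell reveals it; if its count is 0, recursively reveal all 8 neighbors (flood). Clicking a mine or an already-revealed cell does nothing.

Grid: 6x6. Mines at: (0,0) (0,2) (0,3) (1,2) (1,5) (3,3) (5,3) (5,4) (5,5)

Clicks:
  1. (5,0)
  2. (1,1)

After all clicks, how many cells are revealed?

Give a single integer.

Answer: 14

Derivation:
Click 1 (5,0) count=0: revealed 14 new [(1,0) (1,1) (2,0) (2,1) (2,2) (3,0) (3,1) (3,2) (4,0) (4,1) (4,2) (5,0) (5,1) (5,2)] -> total=14
Click 2 (1,1) count=3: revealed 0 new [(none)] -> total=14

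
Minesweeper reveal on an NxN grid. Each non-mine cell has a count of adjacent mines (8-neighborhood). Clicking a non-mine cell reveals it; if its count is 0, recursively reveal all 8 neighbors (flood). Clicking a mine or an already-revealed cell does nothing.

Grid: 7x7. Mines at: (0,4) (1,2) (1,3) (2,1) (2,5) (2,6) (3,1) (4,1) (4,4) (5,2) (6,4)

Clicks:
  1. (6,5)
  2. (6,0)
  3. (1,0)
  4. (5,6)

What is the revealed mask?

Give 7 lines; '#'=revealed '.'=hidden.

Answer: .......
#......
.......
.....##
.....##
##...##
##...##

Derivation:
Click 1 (6,5) count=1: revealed 1 new [(6,5)] -> total=1
Click 2 (6,0) count=0: revealed 4 new [(5,0) (5,1) (6,0) (6,1)] -> total=5
Click 3 (1,0) count=1: revealed 1 new [(1,0)] -> total=6
Click 4 (5,6) count=0: revealed 7 new [(3,5) (3,6) (4,5) (4,6) (5,5) (5,6) (6,6)] -> total=13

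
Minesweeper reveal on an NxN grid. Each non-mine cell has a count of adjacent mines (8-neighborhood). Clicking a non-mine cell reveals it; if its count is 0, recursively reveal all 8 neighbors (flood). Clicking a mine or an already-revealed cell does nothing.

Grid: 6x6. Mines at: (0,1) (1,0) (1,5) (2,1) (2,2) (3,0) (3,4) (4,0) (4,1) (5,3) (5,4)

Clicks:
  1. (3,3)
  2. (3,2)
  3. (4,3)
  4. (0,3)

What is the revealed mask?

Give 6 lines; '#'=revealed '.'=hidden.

Answer: ..###.
..###.
......
..##..
...#..
......

Derivation:
Click 1 (3,3) count=2: revealed 1 new [(3,3)] -> total=1
Click 2 (3,2) count=3: revealed 1 new [(3,2)] -> total=2
Click 3 (4,3) count=3: revealed 1 new [(4,3)] -> total=3
Click 4 (0,3) count=0: revealed 6 new [(0,2) (0,3) (0,4) (1,2) (1,3) (1,4)] -> total=9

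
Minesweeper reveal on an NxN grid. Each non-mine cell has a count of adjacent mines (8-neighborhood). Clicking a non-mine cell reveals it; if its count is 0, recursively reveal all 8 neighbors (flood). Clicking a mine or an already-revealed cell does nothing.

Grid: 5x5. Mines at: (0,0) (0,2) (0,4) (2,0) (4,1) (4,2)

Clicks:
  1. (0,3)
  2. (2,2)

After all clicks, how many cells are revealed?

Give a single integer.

Answer: 15

Derivation:
Click 1 (0,3) count=2: revealed 1 new [(0,3)] -> total=1
Click 2 (2,2) count=0: revealed 14 new [(1,1) (1,2) (1,3) (1,4) (2,1) (2,2) (2,3) (2,4) (3,1) (3,2) (3,3) (3,4) (4,3) (4,4)] -> total=15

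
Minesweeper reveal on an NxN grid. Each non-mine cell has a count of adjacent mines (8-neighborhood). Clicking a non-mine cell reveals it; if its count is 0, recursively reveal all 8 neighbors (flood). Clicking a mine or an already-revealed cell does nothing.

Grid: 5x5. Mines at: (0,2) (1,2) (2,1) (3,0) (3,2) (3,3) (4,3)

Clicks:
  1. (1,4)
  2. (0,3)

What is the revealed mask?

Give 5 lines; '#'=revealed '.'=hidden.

Answer: ...##
...##
...##
.....
.....

Derivation:
Click 1 (1,4) count=0: revealed 6 new [(0,3) (0,4) (1,3) (1,4) (2,3) (2,4)] -> total=6
Click 2 (0,3) count=2: revealed 0 new [(none)] -> total=6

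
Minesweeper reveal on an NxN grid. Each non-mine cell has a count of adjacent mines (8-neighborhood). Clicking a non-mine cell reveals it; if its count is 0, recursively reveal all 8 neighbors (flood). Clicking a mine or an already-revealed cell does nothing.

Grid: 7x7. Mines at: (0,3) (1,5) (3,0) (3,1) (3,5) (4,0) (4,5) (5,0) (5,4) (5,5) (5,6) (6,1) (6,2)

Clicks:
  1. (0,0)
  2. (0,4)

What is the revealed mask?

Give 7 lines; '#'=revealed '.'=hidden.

Click 1 (0,0) count=0: revealed 9 new [(0,0) (0,1) (0,2) (1,0) (1,1) (1,2) (2,0) (2,1) (2,2)] -> total=9
Click 2 (0,4) count=2: revealed 1 new [(0,4)] -> total=10

Answer: ###.#..
###....
###....
.......
.......
.......
.......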